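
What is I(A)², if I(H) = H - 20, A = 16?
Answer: 16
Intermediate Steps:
I(H) = -20 + H
I(A)² = (-20 + 16)² = (-4)² = 16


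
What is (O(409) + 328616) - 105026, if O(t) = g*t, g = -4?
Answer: 221954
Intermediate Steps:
O(t) = -4*t
(O(409) + 328616) - 105026 = (-4*409 + 328616) - 105026 = (-1636 + 328616) - 105026 = 326980 - 105026 = 221954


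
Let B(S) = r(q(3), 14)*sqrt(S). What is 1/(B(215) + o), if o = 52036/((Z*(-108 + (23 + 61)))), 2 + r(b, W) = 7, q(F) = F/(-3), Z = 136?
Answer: 10615344/3409741919 + 3329280*sqrt(215)/3409741919 ≈ 0.017430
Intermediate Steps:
q(F) = -F/3 (q(F) = F*(-1/3) = -F/3)
r(b, W) = 5 (r(b, W) = -2 + 7 = 5)
B(S) = 5*sqrt(S)
o = -13009/816 (o = 52036/((136*(-108 + (23 + 61)))) = 52036/((136*(-108 + 84))) = 52036/((136*(-24))) = 52036/(-3264) = 52036*(-1/3264) = -13009/816 ≈ -15.942)
1/(B(215) + o) = 1/(5*sqrt(215) - 13009/816) = 1/(-13009/816 + 5*sqrt(215))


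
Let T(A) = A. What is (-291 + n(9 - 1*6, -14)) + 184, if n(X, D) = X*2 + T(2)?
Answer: -99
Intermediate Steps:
n(X, D) = 2 + 2*X (n(X, D) = X*2 + 2 = 2*X + 2 = 2 + 2*X)
(-291 + n(9 - 1*6, -14)) + 184 = (-291 + (2 + 2*(9 - 1*6))) + 184 = (-291 + (2 + 2*(9 - 6))) + 184 = (-291 + (2 + 2*3)) + 184 = (-291 + (2 + 6)) + 184 = (-291 + 8) + 184 = -283 + 184 = -99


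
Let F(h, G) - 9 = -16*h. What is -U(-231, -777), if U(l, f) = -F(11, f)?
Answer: -167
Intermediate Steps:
F(h, G) = 9 - 16*h
U(l, f) = 167 (U(l, f) = -(9 - 16*11) = -(9 - 176) = -1*(-167) = 167)
-U(-231, -777) = -1*167 = -167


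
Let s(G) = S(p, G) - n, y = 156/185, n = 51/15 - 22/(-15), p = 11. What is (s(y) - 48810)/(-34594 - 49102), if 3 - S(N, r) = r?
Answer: 13545527/23225640 ≈ 0.58321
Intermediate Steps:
S(N, r) = 3 - r
n = 73/15 (n = 51*(1/15) - 22*(-1/15) = 17/5 + 22/15 = 73/15 ≈ 4.8667)
y = 156/185 (y = 156*(1/185) = 156/185 ≈ 0.84324)
s(G) = -28/15 - G (s(G) = (3 - G) - 1*73/15 = (3 - G) - 73/15 = -28/15 - G)
(s(y) - 48810)/(-34594 - 49102) = ((-28/15 - 1*156/185) - 48810)/(-34594 - 49102) = ((-28/15 - 156/185) - 48810)/(-83696) = (-1504/555 - 48810)*(-1/83696) = -27091054/555*(-1/83696) = 13545527/23225640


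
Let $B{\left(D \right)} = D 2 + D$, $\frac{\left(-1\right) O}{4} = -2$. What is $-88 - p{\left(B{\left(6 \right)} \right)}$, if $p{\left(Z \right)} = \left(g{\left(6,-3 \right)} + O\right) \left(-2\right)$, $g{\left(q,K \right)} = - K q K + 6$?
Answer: $-168$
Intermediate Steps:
$g{\left(q,K \right)} = 6 - q K^{2}$ ($g{\left(q,K \right)} = - K q K + 6 = - q K^{2} + 6 = 6 - q K^{2}$)
$O = 8$ ($O = \left(-4\right) \left(-2\right) = 8$)
$B{\left(D \right)} = 3 D$ ($B{\left(D \right)} = 2 D + D = 3 D$)
$p{\left(Z \right)} = 80$ ($p{\left(Z \right)} = \left(\left(6 - 6 \left(-3\right)^{2}\right) + 8\right) \left(-2\right) = \left(\left(6 - 6 \cdot 9\right) + 8\right) \left(-2\right) = \left(\left(6 - 54\right) + 8\right) \left(-2\right) = \left(-48 + 8\right) \left(-2\right) = \left(-40\right) \left(-2\right) = 80$)
$-88 - p{\left(B{\left(6 \right)} \right)} = -88 - 80 = -168$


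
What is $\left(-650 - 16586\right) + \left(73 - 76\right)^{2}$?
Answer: $-17227$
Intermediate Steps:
$\left(-650 - 16586\right) + \left(73 - 76\right)^{2} = -17236 + \left(-3\right)^{2} = -17236 + 9 = -17227$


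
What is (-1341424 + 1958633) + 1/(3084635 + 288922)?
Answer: 2082189742414/3373557 ≈ 6.1721e+5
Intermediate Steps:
(-1341424 + 1958633) + 1/(3084635 + 288922) = 617209 + 1/3373557 = 2082189742414/3373557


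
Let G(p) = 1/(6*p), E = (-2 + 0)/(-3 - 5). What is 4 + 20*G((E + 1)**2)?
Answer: 92/15 ≈ 6.1333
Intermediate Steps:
E = 1/4 (E = -2/(-8) = -2*(-1/8) = 1/4 ≈ 0.25000)
G(p) = 1/(6*p)
4 + 20*G((E + 1)**2) = 4 + 20*(1/(6*((1/4 + 1)**2))) = 4 + 20*(1/(6*((5/4)**2))) = 4 + 20*(1/(6*(25/16))) = 4 + 20*((1/6)*(16/25)) = 4 + 20*(8/75) = 4 + 32/15 = 92/15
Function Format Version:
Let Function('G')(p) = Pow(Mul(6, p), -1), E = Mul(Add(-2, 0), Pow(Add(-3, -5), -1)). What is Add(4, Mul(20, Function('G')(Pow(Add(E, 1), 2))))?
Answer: Rational(92, 15) ≈ 6.1333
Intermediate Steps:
E = Rational(1, 4) (E = Mul(-2, Pow(-8, -1)) = Mul(-2, Rational(-1, 8)) = Rational(1, 4) ≈ 0.25000)
Function('G')(p) = Mul(Rational(1, 6), Pow(p, -1))
Add(4, Mul(20, Function('G')(Pow(Add(E, 1), 2)))) = Add(4, Mul(20, Mul(Rational(1, 6), Pow(Pow(Add(Rational(1, 4), 1), 2), -1)))) = Add(4, Mul(20, Mul(Rational(1, 6), Pow(Pow(Rational(5, 4), 2), -1)))) = Add(4, Mul(20, Mul(Rational(1, 6), Pow(Rational(25, 16), -1)))) = Add(4, Mul(20, Mul(Rational(1, 6), Rational(16, 25)))) = Add(4, Mul(20, Rational(8, 75))) = Add(4, Rational(32, 15)) = Rational(92, 15)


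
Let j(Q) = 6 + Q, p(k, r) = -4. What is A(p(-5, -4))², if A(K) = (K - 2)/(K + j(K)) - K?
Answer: 49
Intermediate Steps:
A(K) = -K + (-2 + K)/(6 + 2*K) (A(K) = (K - 2)/(K + (6 + K)) - K = (-2 + K)/(6 + 2*K) - K = -K + (-2 + K)/(6 + 2*K))
A(p(-5, -4))² = ((-2 - 4 - 1*(-4)² - 1*(-4)*(6 - 4))/(2*(3 - 4)))² = ((½)*(-2 - 4 - 1*16 - 1*(-4)*2)/(-1))² = ((½)*(-1)*(-2 - 4 - 16 + 8))² = ((½)*(-1)*(-14))² = 7² = 49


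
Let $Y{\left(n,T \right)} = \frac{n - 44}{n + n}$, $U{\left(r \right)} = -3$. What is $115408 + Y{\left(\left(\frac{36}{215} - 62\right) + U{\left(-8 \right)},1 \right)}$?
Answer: $\frac{3217367623}{27878} \approx 1.1541 \cdot 10^{5}$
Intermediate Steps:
$Y{\left(n,T \right)} = \frac{-44 + n}{2 n}$
$115408 + Y{\left(\left(\frac{36}{215} - 62\right) + U{\left(-8 \right)},1 \right)} = 115408 + \frac{-44 - \left(65 - \frac{36}{215}\right)}{2 \left(\left(\frac{36}{215} - 62\right) - 3\right)} = 115408 + \frac{-44 + \left(\left(36 \cdot \frac{1}{215} - 62\right) - 3\right)}{2 \left(\left(36 \cdot \frac{1}{215} - 62\right) - 3\right)} = 115408 + \frac{-44 + \left(\left(\frac{36}{215} - 62\right) - 3\right)}{2 \left(\left(\frac{36}{215} - 62\right) - 3\right)} = 115408 + \frac{-44 - \frac{13939}{215}}{2 \left(- \frac{13294}{215} - 3\right)} = 115408 + \frac{-44 - \frac{13939}{215}}{2 \left(- \frac{13939}{215}\right)} = 115408 + \frac{1}{2} \left(- \frac{215}{13939}\right) \left(- \frac{23399}{215}\right) = 115408 + \frac{23399}{27878} = \frac{3217367623}{27878}$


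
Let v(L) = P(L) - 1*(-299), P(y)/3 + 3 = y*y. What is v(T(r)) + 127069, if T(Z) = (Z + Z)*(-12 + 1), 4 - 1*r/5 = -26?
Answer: 32797359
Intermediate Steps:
r = 150 (r = 20 - 5*(-26) = 20 + 130 = 150)
T(Z) = -22*Z (T(Z) = (2*Z)*(-11) = -22*Z)
P(y) = -9 + 3*y² (P(y) = -9 + 3*(y*y) = -9 + 3*y²)
v(L) = 290 + 3*L² (v(L) = (-9 + 3*L²) - 1*(-299) = (-9 + 3*L²) + 299 = 290 + 3*L²)
v(T(r)) + 127069 = (290 + 3*(-22*150)²) + 127069 = (290 + 3*(-3300)²) + 127069 = (290 + 3*10890000) + 127069 = (290 + 32670000) + 127069 = 32670290 + 127069 = 32797359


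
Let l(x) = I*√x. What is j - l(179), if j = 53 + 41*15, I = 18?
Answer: 668 - 18*√179 ≈ 427.18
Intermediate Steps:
l(x) = 18*√x
j = 668 (j = 53 + 615 = 668)
j - l(179) = 668 - 18*√179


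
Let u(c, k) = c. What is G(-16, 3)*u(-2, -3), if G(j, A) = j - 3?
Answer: 38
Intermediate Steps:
G(j, A) = -3 + j
G(-16, 3)*u(-2, -3) = (-3 - 16)*(-2) = -19*(-2) = 38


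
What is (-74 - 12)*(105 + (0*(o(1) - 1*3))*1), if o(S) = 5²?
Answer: -9030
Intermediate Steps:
o(S) = 25
(-74 - 12)*(105 + (0*(o(1) - 1*3))*1) = (-74 - 12)*(105 + (0*(25 - 1*3))*1) = -86*(105 + (0*(25 - 3))*1) = -86*(105 + (0*22)*1) = -86*(105 + 0*1) = -86*(105 + 0) = -86*105 = -9030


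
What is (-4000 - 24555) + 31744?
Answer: 3189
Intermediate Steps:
(-4000 - 24555) + 31744 = -28555 + 31744 = 3189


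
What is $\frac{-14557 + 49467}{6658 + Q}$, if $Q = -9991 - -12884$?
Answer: $\frac{34910}{9551} \approx 3.6551$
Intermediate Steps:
$Q = 2893$ ($Q = -9991 + 12884 = 2893$)
$\frac{-14557 + 49467}{6658 + Q} = \frac{-14557 + 49467}{6658 + 2893} = \frac{34910}{9551}$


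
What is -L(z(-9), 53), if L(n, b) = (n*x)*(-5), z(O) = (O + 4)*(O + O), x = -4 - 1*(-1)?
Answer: -1350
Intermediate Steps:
x = -3 (x = -4 + 1 = -3)
z(O) = 2*O*(4 + O) (z(O) = (4 + O)*(2*O) = 2*O*(4 + O))
L(n, b) = 15*n (L(n, b) = (n*(-3))*(-5) = -3*n*(-5) = 15*n)
-L(z(-9), 53) = -15*2*(-9)*(4 - 9) = -15*2*(-9)*(-5) = -15*90 = -1*1350 = -1350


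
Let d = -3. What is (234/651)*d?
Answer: -234/217 ≈ -1.0783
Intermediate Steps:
(234/651)*d = (234/651)*(-3) = (234*(1/651))*(-3) = (78/217)*(-3) = -234/217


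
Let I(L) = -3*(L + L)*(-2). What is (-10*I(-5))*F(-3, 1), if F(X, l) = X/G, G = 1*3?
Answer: -600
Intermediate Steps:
G = 3
F(X, l) = X/3
I(L) = 12*L (I(L) = -6*L*(-2) = 12*L)
(-10*I(-5))*F(-3, 1) = (-120*(-5))*((⅓)*(-3)) = -10*(-60)*(-1) = 600*(-1) = -600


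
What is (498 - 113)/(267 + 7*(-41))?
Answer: -77/4 ≈ -19.250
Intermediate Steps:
(498 - 113)/(267 + 7*(-41)) = 385/(267 - 287) = 385/(-20) = 385*(-1/20) = -77/4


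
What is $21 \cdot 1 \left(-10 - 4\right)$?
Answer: $-294$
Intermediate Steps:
$21 \cdot 1 \left(-10 - 4\right) = 21 \left(-10 - 4\right) = 21 \left(-14\right) = -294$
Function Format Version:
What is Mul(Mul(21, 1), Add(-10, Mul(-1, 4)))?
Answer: -294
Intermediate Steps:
Mul(Mul(21, 1), Add(-10, Mul(-1, 4))) = Mul(21, Add(-10, -4)) = Mul(21, -14) = -294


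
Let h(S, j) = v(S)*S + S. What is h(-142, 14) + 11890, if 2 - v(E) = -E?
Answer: 31628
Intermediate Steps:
v(E) = 2 + E (v(E) = 2 - (-1)*E = 2 + E)
h(S, j) = S + S*(2 + S) (h(S, j) = (2 + S)*S + S = S*(2 + S) + S = S + S*(2 + S))
h(-142, 14) + 11890 = -142*(3 - 142) + 11890 = -142*(-139) + 11890 = 19738 + 11890 = 31628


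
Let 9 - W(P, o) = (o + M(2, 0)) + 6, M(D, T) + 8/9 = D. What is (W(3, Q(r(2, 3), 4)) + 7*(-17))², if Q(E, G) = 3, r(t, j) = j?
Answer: 1168561/81 ≈ 14427.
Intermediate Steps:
M(D, T) = -8/9 + D
W(P, o) = 17/9 - o (W(P, o) = 9 - ((o + (-8/9 + 2)) + 6) = 9 - ((o + 10/9) + 6) = 9 - ((10/9 + o) + 6) = 9 - (64/9 + o) = 9 + (-64/9 - o) = 17/9 - o)
(W(3, Q(r(2, 3), 4)) + 7*(-17))² = ((17/9 - 1*3) + 7*(-17))² = ((17/9 - 3) - 119)² = (-10/9 - 119)² = (-1081/9)² = 1168561/81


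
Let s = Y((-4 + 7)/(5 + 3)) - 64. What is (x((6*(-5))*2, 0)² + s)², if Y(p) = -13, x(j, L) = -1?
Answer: 5776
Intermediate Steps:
s = -77 (s = -13 - 64 = -77)
(x((6*(-5))*2, 0)² + s)² = ((-1)² - 77)² = (1 - 77)² = (-76)² = 5776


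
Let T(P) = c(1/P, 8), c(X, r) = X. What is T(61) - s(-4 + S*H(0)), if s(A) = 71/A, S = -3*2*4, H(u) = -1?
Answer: -4311/1220 ≈ -3.5336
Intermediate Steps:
S = -24 (S = -6*4 = -24)
T(P) = 1/P
T(61) - s(-4 + S*H(0)) = 1/61 - 71/(-4 - 24*(-1)) = 1/61 - 71/(-4 + 24) = 1/61 - 71/20 = -4311/1220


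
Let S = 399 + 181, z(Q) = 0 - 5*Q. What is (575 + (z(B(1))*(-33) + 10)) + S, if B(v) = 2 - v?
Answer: 1330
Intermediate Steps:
z(Q) = -5*Q
S = 580
(575 + (z(B(1))*(-33) + 10)) + S = (575 + (-5*(2 - 1*1)*(-33) + 10)) + 580 = (575 + (-5*(2 - 1)*(-33) + 10)) + 580 = (575 + (-5*1*(-33) + 10)) + 580 = (575 + (-5*(-33) + 10)) + 580 = (575 + (165 + 10)) + 580 = (575 + 175) + 580 = 750 + 580 = 1330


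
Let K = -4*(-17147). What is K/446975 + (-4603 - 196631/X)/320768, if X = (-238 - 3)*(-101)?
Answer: 242677322684247/1744948806294400 ≈ 0.13907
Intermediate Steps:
K = 68588
X = 24341 (X = -241*(-101) = 24341)
K/446975 + (-4603 - 196631/X)/320768 = 68588/446975 + (-4603 - 196631/24341)/320768 = 68588*(1/446975) + (-4603 - 196631/24341)*(1/320768) = 68588/446975 + (-4603 - 1*196631/24341)*(1/320768) = 68588/446975 + (-4603 - 196631/24341)*(1/320768) = 68588/446975 - 112238254/24341*1/320768 = 68588/446975 - 56119127/3903906944 = 242677322684247/1744948806294400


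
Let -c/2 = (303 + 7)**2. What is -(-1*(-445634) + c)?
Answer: -253434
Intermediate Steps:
c = -192200 (c = -2*(303 + 7)**2 = -2*310**2 = -2*96100 = -192200)
-(-1*(-445634) + c) = -(-1*(-445634) - 192200) = -(445634 - 192200) = -1*253434 = -253434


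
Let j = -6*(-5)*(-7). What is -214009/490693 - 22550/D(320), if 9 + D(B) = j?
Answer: 11018259179/107461767 ≈ 102.53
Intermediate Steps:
j = -210 (j = 30*(-7) = -210)
D(B) = -219 (D(B) = -9 - 210 = -219)
-214009/490693 - 22550/D(320) = -214009/490693 - 22550/(-219) = -214009*1/490693 - 22550*(-1/219) = -214009/490693 + 22550/219 = 11018259179/107461767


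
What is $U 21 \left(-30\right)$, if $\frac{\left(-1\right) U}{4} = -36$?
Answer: $-90720$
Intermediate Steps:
$U = 144$ ($U = \left(-4\right) \left(-36\right) = 144$)
$U 21 \left(-30\right) = 144 \cdot 21 \left(-30\right) = 3024 \left(-30\right) = -90720$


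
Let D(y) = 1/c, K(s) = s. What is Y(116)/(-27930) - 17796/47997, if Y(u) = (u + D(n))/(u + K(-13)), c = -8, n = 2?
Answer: -441863357/1191605520 ≈ -0.37081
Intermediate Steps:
D(y) = -⅛ (D(y) = 1/(-8) = -⅛)
Y(u) = (-⅛ + u)/(-13 + u) (Y(u) = (u - ⅛)/(u - 13) = (-⅛ + u)/(-13 + u))
Y(116)/(-27930) - 17796/47997 = ((-⅛ + 116)/(-13 + 116))/(-27930) - 17796/47997 = ((927/8)/103)*(-1/27930) - 17796*1/47997 = ((1/103)*(927/8))*(-1/27930) - 5932/15999 = (9/8)*(-1/27930) - 5932/15999 = -3/74480 - 5932/15999 = -441863357/1191605520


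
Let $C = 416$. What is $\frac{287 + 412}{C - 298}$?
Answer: $\frac{699}{118} \approx 5.9237$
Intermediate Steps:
$\frac{287 + 412}{C - 298} = \frac{287 + 412}{416 - 298} = \frac{699}{118}$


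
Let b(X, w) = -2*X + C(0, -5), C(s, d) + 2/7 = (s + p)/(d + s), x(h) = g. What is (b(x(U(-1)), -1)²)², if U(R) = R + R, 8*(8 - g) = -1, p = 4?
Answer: 34695975728241/384160000 ≈ 90317.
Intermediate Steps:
g = 65/8 (g = 8 - ⅛*(-1) = 8 + ⅛ = 65/8 ≈ 8.1250)
U(R) = 2*R
x(h) = 65/8
C(s, d) = -2/7 + (4 + s)/(d + s) (C(s, d) = -2/7 + (s + 4)/(d + s) = -2/7 + (4 + s)/(d + s))
b(X, w) = -38/35 - 2*X (b(X, w) = -2*X + (28 - 2*(-5) + 5*0)/(7*(-5 + 0)) = -2*X + (⅐)*(28 + 10 + 0)/(-5) = -2*X + (⅐)*(-⅕)*38 = -2*X - 38/35 = -38/35 - 2*X)
(b(x(U(-1)), -1)²)² = ((-38/35 - 2*65/8)²)² = ((-38/35 - 65/4)²)² = ((-2427/140)²)² = (5890329/19600)² = 34695975728241/384160000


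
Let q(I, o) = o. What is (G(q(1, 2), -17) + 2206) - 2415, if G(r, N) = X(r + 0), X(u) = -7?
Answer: -216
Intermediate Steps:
G(r, N) = -7
(G(q(1, 2), -17) + 2206) - 2415 = (-7 + 2206) - 2415 = 2199 - 2415 = -216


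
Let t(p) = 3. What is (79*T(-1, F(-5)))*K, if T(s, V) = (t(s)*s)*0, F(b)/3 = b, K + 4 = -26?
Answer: 0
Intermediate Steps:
K = -30 (K = -4 - 26 = -30)
F(b) = 3*b
T(s, V) = 0 (T(s, V) = (3*s)*0 = 0)
(79*T(-1, F(-5)))*K = (79*0)*(-30) = 0*(-30) = 0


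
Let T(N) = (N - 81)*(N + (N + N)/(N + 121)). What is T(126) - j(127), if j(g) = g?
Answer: 1380461/247 ≈ 5588.9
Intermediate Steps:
T(N) = (-81 + N)*(N + 2*N/(121 + N)) (T(N) = (-81 + N)*(N + (2*N)/(121 + N)) = (-81 + N)*(N + 2*N/(121 + N)))
T(126) - j(127) = 126*(-9963 + 126² + 42*126)/(121 + 126) - 1*127 = 126*(-9963 + 15876 + 5292)/247 - 127 = 126*(1/247)*11205 - 127 = 1411830/247 - 127 = 1380461/247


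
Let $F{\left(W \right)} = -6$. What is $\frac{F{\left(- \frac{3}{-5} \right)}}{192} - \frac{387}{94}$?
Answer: $- \frac{6239}{1504} \approx -4.1483$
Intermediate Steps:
$\frac{F{\left(- \frac{3}{-5} \right)}}{192} - \frac{387}{94} = - \frac{6}{192} - \frac{387}{94} = \left(-6\right) \frac{1}{192} - \frac{387}{94} = - \frac{1}{32} - \frac{387}{94} = - \frac{6239}{1504}$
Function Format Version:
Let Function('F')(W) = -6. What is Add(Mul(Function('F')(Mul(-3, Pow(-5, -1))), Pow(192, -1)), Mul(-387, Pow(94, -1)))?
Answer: Rational(-6239, 1504) ≈ -4.1483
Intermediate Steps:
Add(Mul(Function('F')(Mul(-3, Pow(-5, -1))), Pow(192, -1)), Mul(-387, Pow(94, -1))) = Add(Mul(-6, Pow(192, -1)), Mul(-387, Pow(94, -1))) = Add(Mul(-6, Rational(1, 192)), Mul(-387, Rational(1, 94))) = Add(Rational(-1, 32), Rational(-387, 94)) = Rational(-6239, 1504)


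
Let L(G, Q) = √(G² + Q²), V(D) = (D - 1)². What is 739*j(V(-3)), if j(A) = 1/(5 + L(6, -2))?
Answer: -739/3 + 1478*√10/15 ≈ 65.256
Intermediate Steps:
V(D) = (-1 + D)²
j(A) = 1/(5 + 2*√10) (j(A) = 1/(5 + √(6² + (-2)²)) = 1/(5 + √(36 + 4)) = 1/(5 + √40) = 1/(5 + 2*√10))
739*j(V(-3)) = 739*(-⅓ + 2*√10/15) = -739/3 + 1478*√10/15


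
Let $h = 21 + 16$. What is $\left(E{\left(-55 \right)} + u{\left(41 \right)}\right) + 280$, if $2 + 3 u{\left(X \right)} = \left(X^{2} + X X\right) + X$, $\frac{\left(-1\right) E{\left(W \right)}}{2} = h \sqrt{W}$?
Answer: $\frac{4241}{3} - 74 i \sqrt{55} \approx 1413.7 - 548.8 i$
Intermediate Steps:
$h = 37$
$E{\left(W \right)} = - 74 \sqrt{W}$ ($E{\left(W \right)} = - 2 \cdot 37 \sqrt{W} = - 74 \sqrt{W}$)
$u{\left(X \right)} = - \frac{2}{3} + \frac{X}{3} + \frac{2 X^{2}}{3}$ ($u{\left(X \right)} = - \frac{2}{3} + \frac{\left(X^{2} + X X\right) + X}{3} = - \frac{2}{3} + \frac{\left(X^{2} + X^{2}\right) + X}{3} = - \frac{2}{3} + \frac{2 X^{2} + X}{3} = - \frac{2}{3} + \frac{X + 2 X^{2}}{3} = - \frac{2}{3} + \left(\frac{X}{3} + \frac{2 X^{2}}{3}\right) = - \frac{2}{3} + \frac{X}{3} + \frac{2 X^{2}}{3}$)
$\left(E{\left(-55 \right)} + u{\left(41 \right)}\right) + 280 = \left(- 74 \sqrt{-55} + \left(- \frac{2}{3} + \frac{1}{3} \cdot 41 + \frac{2 \cdot 41^{2}}{3}\right)\right) + 280 = \left(- 74 i \sqrt{55} + \left(- \frac{2}{3} + \frac{41}{3} + \frac{2}{3} \cdot 1681\right)\right) + 280 = \left(- 74 i \sqrt{55} + \left(- \frac{2}{3} + \frac{41}{3} + \frac{3362}{3}\right)\right) + 280 = \left(- 74 i \sqrt{55} + \frac{3401}{3}\right) + 280 = \left(\frac{3401}{3} - 74 i \sqrt{55}\right) + 280 = \frac{4241}{3} - 74 i \sqrt{55}$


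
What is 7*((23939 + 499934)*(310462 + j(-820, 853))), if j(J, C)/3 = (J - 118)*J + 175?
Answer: 9602209138837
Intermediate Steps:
j(J, C) = 525 + 3*J*(-118 + J) (j(J, C) = 3*((J - 118)*J + 175) = 3*((-118 + J)*J + 175) = 3*(J*(-118 + J) + 175) = 3*(175 + J*(-118 + J)) = 525 + 3*J*(-118 + J))
7*((23939 + 499934)*(310462 + j(-820, 853))) = 7*((23939 + 499934)*(310462 + (525 - 354*(-820) + 3*(-820)²))) = 7*(523873*(310462 + (525 + 290280 + 3*672400))) = 7*(523873*(310462 + (525 + 290280 + 2017200))) = 7*(523873*(310462 + 2308005)) = 7*(523873*2618467) = 7*1371744162691 = 9602209138837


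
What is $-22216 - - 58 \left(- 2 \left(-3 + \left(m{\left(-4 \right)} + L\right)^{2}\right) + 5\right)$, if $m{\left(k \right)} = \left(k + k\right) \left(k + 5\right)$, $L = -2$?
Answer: $-33178$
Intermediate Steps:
$m{\left(k \right)} = 2 k \left(5 + k\right)$
$-22216 - - 58 \left(- 2 \left(-3 + \left(m{\left(-4 \right)} + L\right)^{2}\right) + 5\right) = -22216 - - 58 \left(- 2 \left(-3 + \left(2 \left(-4\right) \left(5 - 4\right) - 2\right)^{2}\right) + 5\right) = -22216 - - 58 \left(- 2 \left(-3 + \left(2 \left(-4\right) 1 - 2\right)^{2}\right) + 5\right) = -22216 - - 58 \left(- 2 \left(-3 + \left(-8 - 2\right)^{2}\right) + 5\right) = -22216 - - 58 \left(- 2 \left(-3 + \left(-10\right)^{2}\right) + 5\right) = -22216 - - 58 \left(- 2 \left(-3 + 100\right) + 5\right) = -22216 - - 58 \left(\left(-2\right) 97 + 5\right) = -22216 - - 58 \left(-194 + 5\right) = -22216 - \left(-58\right) \left(-189\right) = -22216 - 10962 = -33178$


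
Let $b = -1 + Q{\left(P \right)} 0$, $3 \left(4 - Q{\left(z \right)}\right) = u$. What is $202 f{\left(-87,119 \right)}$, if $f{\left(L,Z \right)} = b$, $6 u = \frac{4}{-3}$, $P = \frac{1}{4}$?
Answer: $-202$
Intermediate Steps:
$P = \frac{1}{4} \approx 0.25$
$u = - \frac{2}{9}$ ($u = \frac{4 \frac{1}{-3}}{6} = \frac{4 \left(- \frac{1}{3}\right)}{6} = \frac{1}{6} \left(- \frac{4}{3}\right) = - \frac{2}{9} \approx -0.22222$)
$Q{\left(z \right)} = \frac{110}{27}$ ($Q{\left(z \right)} = 4 - - \frac{2}{27} = 4 + \frac{2}{27} = \frac{110}{27}$)
$b = -1$ ($b = -1 + \frac{110}{27} \cdot 0 = -1 + 0 = -1$)
$f{\left(L,Z \right)} = -1$
$202 f{\left(-87,119 \right)} = 202 \left(-1\right) = -202$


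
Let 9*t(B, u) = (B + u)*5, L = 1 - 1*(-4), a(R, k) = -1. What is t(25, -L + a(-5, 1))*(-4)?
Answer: -380/9 ≈ -42.222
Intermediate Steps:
L = 5 (L = 1 + 4 = 5)
t(B, u) = 5*B/9 + 5*u/9 (t(B, u) = ((B + u)*5)/9 = (5*B + 5*u)/9 = 5*B/9 + 5*u/9)
t(25, -L + a(-5, 1))*(-4) = ((5/9)*25 + 5*(-1*5 - 1)/9)*(-4) = (125/9 + 5*(-5 - 1)/9)*(-4) = (125/9 + (5/9)*(-6))*(-4) = (125/9 - 10/3)*(-4) = (95/9)*(-4) = -380/9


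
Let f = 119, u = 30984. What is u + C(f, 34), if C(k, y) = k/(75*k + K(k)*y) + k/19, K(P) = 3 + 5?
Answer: 318549048/10279 ≈ 30990.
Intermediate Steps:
K(P) = 8
C(k, y) = k/19 + k/(8*y + 75*k) (C(k, y) = k/(75*k + 8*y) + k/19 = k/(8*y + 75*k) + k*(1/19) = k/(8*y + 75*k) + k/19 = k/19 + k/(8*y + 75*k))
u + C(f, 34) = 30984 + (1/19)*119*(19 + 8*34 + 75*119)/(8*34 + 75*119) = 30984 + (1/19)*119*(19 + 272 + 8925)/(272 + 8925) = 30984 + (1/19)*119*9216/9197 = 30984 + (1/19)*119*(1/9197)*9216 = 30984 + 64512/10279 = 318549048/10279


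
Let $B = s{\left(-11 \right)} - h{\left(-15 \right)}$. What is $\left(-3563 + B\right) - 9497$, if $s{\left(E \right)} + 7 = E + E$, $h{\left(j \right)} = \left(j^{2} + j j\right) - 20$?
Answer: $-13519$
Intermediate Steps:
$h{\left(j \right)} = -20 + 2 j^{2}$ ($h{\left(j \right)} = \left(j^{2} + j^{2}\right) - 20 = 2 j^{2} - 20 = -20 + 2 j^{2}$)
$s{\left(E \right)} = -7 + 2 E$ ($s{\left(E \right)} = -7 + \left(E + E\right) = -7 + 2 E$)
$B = -459$ ($B = \left(-7 + 2 \left(-11\right)\right) - \left(-20 + 2 \left(-15\right)^{2}\right) = \left(-7 - 22\right) - \left(-20 + 2 \cdot 225\right) = -29 - \left(-20 + 450\right) = -29 - 430 = -459$)
$\left(-3563 + B\right) - 9497 = \left(-3563 - 459\right) - 9497 = -4022 - 9497 = -13519$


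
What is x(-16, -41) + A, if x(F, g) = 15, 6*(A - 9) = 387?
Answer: 177/2 ≈ 88.500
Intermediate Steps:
A = 147/2 (A = 9 + (1/6)*387 = 9 + 129/2 = 147/2 ≈ 73.500)
x(-16, -41) + A = 15 + 147/2 = 177/2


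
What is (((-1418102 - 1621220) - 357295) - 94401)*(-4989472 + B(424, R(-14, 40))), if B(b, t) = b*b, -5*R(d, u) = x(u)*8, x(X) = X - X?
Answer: 16790735310528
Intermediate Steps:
x(X) = 0
R(d, u) = 0 (R(d, u) = -0*8 = -⅕*0 = 0)
B(b, t) = b²
(((-1418102 - 1621220) - 357295) - 94401)*(-4989472 + B(424, R(-14, 40))) = (((-1418102 - 1621220) - 357295) - 94401)*(-4989472 + 424²) = ((-3039322 - 357295) - 94401)*(-4989472 + 179776) = (-3396617 - 94401)*(-4809696) = -3491018*(-4809696) = 16790735310528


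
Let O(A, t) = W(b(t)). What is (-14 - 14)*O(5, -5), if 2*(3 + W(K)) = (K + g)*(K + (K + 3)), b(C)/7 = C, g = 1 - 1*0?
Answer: -31808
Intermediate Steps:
g = 1 (g = 1 + 0 = 1)
b(C) = 7*C
W(K) = -3 + (1 + K)*(3 + 2*K)/2 (W(K) = -3 + ((K + 1)*(K + (K + 3)))/2 = -3 + ((1 + K)*(K + (3 + K)))/2 = -3 + ((1 + K)*(3 + 2*K))/2 = -3 + (1 + K)*(3 + 2*K)/2)
O(A, t) = -3/2 + 49*t**2 + 35*t/2 (O(A, t) = -3/2 + (7*t)**2 + 5*(7*t)/2 = -3/2 + 49*t**2 + 35*t/2)
(-14 - 14)*O(5, -5) = (-14 - 14)*(-3/2 + 49*(-5)**2 + (35/2)*(-5)) = -28*(-3/2 + 49*25 - 175/2) = -28*(-3/2 + 1225 - 175/2) = -28*1136 = -31808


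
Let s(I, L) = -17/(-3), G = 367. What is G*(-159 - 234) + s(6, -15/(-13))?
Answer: -432676/3 ≈ -1.4423e+5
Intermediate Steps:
s(I, L) = 17/3 (s(I, L) = -17*(-1/3) = 17/3)
G*(-159 - 234) + s(6, -15/(-13)) = 367*(-159 - 234) + 17/3 = 367*(-393) + 17/3 = -144231 + 17/3 = -432676/3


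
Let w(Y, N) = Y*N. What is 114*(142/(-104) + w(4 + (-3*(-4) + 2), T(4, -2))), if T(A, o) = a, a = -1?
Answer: -57399/26 ≈ -2207.7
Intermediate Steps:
T(A, o) = -1
w(Y, N) = N*Y
114*(142/(-104) + w(4 + (-3*(-4) + 2), T(4, -2))) = 114*(142/(-104) - (4 + (-3*(-4) + 2))) = 114*(142*(-1/104) - (4 + (12 + 2))) = 114*(-71/52 - (4 + 14)) = 114*(-71/52 - 1*18) = 114*(-71/52 - 18) = 114*(-1007/52) = -57399/26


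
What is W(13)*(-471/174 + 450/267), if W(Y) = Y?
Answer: -68549/5162 ≈ -13.280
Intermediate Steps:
W(13)*(-471/174 + 450/267) = 13*(-471/174 + 450/267) = 13*(-471*1/174 + 450*(1/267)) = 13*(-157/58 + 150/89) = 13*(-5273/5162) = -68549/5162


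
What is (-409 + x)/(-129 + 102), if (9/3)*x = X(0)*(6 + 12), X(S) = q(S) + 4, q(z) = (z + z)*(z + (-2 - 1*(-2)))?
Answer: 385/27 ≈ 14.259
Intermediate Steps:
q(z) = 2*z² (q(z) = (2*z)*(z + (-2 + 2)) = (2*z)*(z + 0) = (2*z)*z = 2*z²)
X(S) = 4 + 2*S² (X(S) = 2*S² + 4 = 4 + 2*S²)
x = 24 (x = ((4 + 2*0²)*(6 + 12))/3 = ((4 + 2*0)*18)/3 = ((4 + 0)*18)/3 = (4*18)/3 = (⅓)*72 = 24)
(-409 + x)/(-129 + 102) = (-409 + 24)/(-129 + 102) = -385/(-27) = -385*(-1/27) = 385/27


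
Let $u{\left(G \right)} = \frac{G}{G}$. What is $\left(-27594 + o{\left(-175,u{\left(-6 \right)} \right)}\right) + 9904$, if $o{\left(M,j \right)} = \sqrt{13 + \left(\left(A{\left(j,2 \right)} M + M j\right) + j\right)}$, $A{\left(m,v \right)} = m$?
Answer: $-17690 + 4 i \sqrt{21} \approx -17690.0 + 18.33 i$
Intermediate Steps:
$u{\left(G \right)} = 1$
$o{\left(M,j \right)} = \sqrt{13 + j + 2 M j}$ ($o{\left(M,j \right)} = \sqrt{13 + \left(\left(j M + M j\right) + j\right)} = \sqrt{13 + \left(\left(M j + M j\right) + j\right)} = \sqrt{13 + \left(2 M j + j\right)} = \sqrt{13 + \left(j + 2 M j\right)} = \sqrt{13 + j + 2 M j}$)
$\left(-27594 + o{\left(-175,u{\left(-6 \right)} \right)}\right) + 9904 = \left(-27594 + \sqrt{13 + 1 + 2 \left(-175\right) 1}\right) + 9904 = \left(-27594 + \sqrt{13 + 1 - 350}\right) + 9904 = \left(-27594 + \sqrt{-336}\right) + 9904 = \left(-27594 + 4 i \sqrt{21}\right) + 9904 = -17690 + 4 i \sqrt{21}$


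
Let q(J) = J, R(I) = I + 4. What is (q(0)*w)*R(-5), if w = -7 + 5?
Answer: 0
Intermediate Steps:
R(I) = 4 + I
w = -2
(q(0)*w)*R(-5) = (0*(-2))*(4 - 5) = 0*(-1) = 0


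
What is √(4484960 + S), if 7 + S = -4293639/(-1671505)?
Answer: 4*√783165454394676595/1671505 ≈ 2117.8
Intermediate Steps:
S = -7406896/1671505 (S = -7 - 4293639/(-1671505) = -7 - 4293639*(-1/1671505) = -7 + 4293639/1671505 = -7406896/1671505 ≈ -4.4313)
√(4484960 + S) = √(4484960 - 7406896/1671505) = √(7496625657904/1671505) = 4*√783165454394676595/1671505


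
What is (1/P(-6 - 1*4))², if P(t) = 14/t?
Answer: 25/49 ≈ 0.51020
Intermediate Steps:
(1/P(-6 - 1*4))² = (1/(14/(-6 - 1*4)))² = (1/(14/(-6 - 4)))² = (1/(14/(-10)))² = (1/(14*(-⅒)))² = (1/(-7/5))² = (-5/7)² = 25/49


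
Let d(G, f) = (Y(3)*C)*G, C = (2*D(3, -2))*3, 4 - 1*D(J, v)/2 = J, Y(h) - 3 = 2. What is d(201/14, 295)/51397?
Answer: 6030/359779 ≈ 0.016760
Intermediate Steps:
Y(h) = 5 (Y(h) = 3 + 2 = 5)
D(J, v) = 8 - 2*J
C = 12 (C = (2*(8 - 2*3))*3 = (2*(8 - 6))*3 = (2*2)*3 = 4*3 = 12)
d(G, f) = 60*G (d(G, f) = (5*12)*G = 60*G)
d(201/14, 295)/51397 = (60*(201/14))/51397 = (60*(201*(1/14)))*(1/51397) = (60*(201/14))*(1/51397) = (6030/7)*(1/51397) = 6030/359779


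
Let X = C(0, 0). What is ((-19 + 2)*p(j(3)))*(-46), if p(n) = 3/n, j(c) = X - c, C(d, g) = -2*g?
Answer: -782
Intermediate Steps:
X = 0 (X = -2*0 = 0)
j(c) = -c (j(c) = 0 - c = -c)
((-19 + 2)*p(j(3)))*(-46) = ((-19 + 2)*(3/((-1*3))))*(-46) = -51/(-3)*(-46) = -51*(-1)/3*(-46) = -17*(-1)*(-46) = 17*(-46) = -782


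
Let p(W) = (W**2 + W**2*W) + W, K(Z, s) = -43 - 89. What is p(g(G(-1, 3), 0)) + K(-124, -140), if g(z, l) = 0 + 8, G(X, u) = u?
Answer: 452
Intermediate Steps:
g(z, l) = 8
K(Z, s) = -132
p(W) = W + W**2 + W**3 (p(W) = (W**2 + W**3) + W = W + W**2 + W**3)
p(g(G(-1, 3), 0)) + K(-124, -140) = 8*(1 + 8 + 8**2) - 132 = 8*(1 + 8 + 64) - 132 = 8*73 - 132 = 584 - 132 = 452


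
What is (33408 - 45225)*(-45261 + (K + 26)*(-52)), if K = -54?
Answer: 517643685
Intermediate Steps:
(33408 - 45225)*(-45261 + (K + 26)*(-52)) = (33408 - 45225)*(-45261 + (-54 + 26)*(-52)) = -11817*(-45261 - 28*(-52)) = -11817*(-45261 + 1456) = -11817*(-43805) = 517643685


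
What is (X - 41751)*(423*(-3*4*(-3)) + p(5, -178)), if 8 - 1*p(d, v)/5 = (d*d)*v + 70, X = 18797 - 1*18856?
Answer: -1553994080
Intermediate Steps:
X = -59 (X = 18797 - 18856 = -59)
p(d, v) = -310 - 5*v*d² (p(d, v) = 40 - 5*((d*d)*v + 70) = 40 - 5*(d²*v + 70) = 40 - 5*(v*d² + 70) = 40 - 5*(70 + v*d²) = 40 + (-350 - 5*v*d²) = -310 - 5*v*d²)
(X - 41751)*(423*(-3*4*(-3)) + p(5, -178)) = (-59 - 41751)*(423*(-3*4*(-3)) + (-310 - 5*(-178)*5²)) = -41810*(423*(-12*(-3)) + (-310 - 5*(-178)*25)) = -41810*(423*36 + (-310 + 22250)) = -41810*(15228 + 21940) = -41810*37168 = -1553994080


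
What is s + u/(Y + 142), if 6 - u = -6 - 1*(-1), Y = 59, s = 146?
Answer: 29357/201 ≈ 146.05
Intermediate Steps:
u = 11 (u = 6 - (-6 - 1*(-1)) = 6 - (-6 + 1) = 6 - 1*(-5) = 6 + 5 = 11)
s + u/(Y + 142) = 146 + 11/(59 + 142) = 146 + 11/201 = 29357/201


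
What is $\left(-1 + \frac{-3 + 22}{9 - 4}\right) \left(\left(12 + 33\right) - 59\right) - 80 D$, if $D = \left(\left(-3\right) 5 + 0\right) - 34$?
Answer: $\frac{19404}{5} \approx 3880.8$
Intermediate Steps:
$D = -49$ ($D = \left(-15 + 0\right) - 34 = -15 - 34 = -49$)
$\left(-1 + \frac{-3 + 22}{9 - 4}\right) \left(\left(12 + 33\right) - 59\right) - 80 D = \left(-1 + \frac{-3 + 22}{9 - 4}\right) \left(\left(12 + 33\right) - 59\right) - -3920 = \left(-1 + \frac{19}{5}\right) \left(45 - 59\right) + 3920 = \left(-1 + 19 \cdot \frac{1}{5}\right) \left(-14\right) + 3920 = \left(-1 + \frac{19}{5}\right) \left(-14\right) + 3920 = \frac{14}{5} \left(-14\right) + 3920 = - \frac{196}{5} + 3920 = \frac{19404}{5}$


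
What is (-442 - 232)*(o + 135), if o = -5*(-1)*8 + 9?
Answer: -124016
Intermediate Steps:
o = 49 (o = 5*8 + 9 = 40 + 9 = 49)
(-442 - 232)*(o + 135) = (-442 - 232)*(49 + 135) = -674*184 = -124016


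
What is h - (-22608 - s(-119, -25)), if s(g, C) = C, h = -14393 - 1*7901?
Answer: 289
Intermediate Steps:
h = -22294 (h = -14393 - 7901 = -22294)
h - (-22608 - s(-119, -25)) = -22294 - (-22608 - 1*(-25)) = -22294 - (-22608 + 25) = -22294 - 1*(-22583) = -22294 + 22583 = 289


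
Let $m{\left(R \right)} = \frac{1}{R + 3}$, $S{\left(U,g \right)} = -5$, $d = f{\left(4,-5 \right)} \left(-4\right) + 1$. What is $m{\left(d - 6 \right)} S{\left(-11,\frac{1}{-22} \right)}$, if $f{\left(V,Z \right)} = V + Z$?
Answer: $- \frac{5}{2} \approx -2.5$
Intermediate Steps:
$d = 5$ ($d = \left(4 - 5\right) \left(-4\right) + 1 = \left(-1\right) \left(-4\right) + 1 = 4 + 1 = 5$)
$m{\left(R \right)} = \frac{1}{3 + R}$
$m{\left(d - 6 \right)} S{\left(-11,\frac{1}{-22} \right)} = \frac{1}{3 + \left(5 - 6\right)} \left(-5\right) = \frac{1}{3 - 1} \left(-5\right) = \frac{1}{2} \left(-5\right) = - \frac{5}{2}$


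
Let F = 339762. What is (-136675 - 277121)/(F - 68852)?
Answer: -206898/135455 ≈ -1.5274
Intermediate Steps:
(-136675 - 277121)/(F - 68852) = (-136675 - 277121)/(339762 - 68852) = -413796/270910 = -413796*1/270910 = -206898/135455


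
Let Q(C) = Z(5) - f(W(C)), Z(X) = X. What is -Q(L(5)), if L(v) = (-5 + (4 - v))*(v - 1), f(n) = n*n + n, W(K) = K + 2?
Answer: 457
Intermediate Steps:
W(K) = 2 + K
f(n) = n + n² (f(n) = n² + n = n + n²)
L(v) = (-1 + v)*(-1 - v) (L(v) = (-1 - v)*(-1 + v) = (-1 + v)*(-1 - v))
Q(C) = 5 - (2 + C)*(3 + C) (Q(C) = 5 - (2 + C)*(1 + (2 + C)) = 5 - (2 + C)*(3 + C))
-Q(L(5)) = -(5 - (2 + (1 - 1*5²))*(3 + (1 - 1*5²))) = -(5 - (2 + (1 - 1*25))*(3 + (1 - 1*25))) = -(5 - (2 + (1 - 25))*(3 + (1 - 25))) = -(5 - (2 - 24)*(3 - 24)) = -(5 - 1*(-22)*(-21)) = -(5 - 462) = -1*(-457) = 457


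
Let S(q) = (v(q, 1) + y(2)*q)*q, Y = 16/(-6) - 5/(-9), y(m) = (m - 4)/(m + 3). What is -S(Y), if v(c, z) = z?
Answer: 1577/405 ≈ 3.8938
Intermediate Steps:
y(m) = (-4 + m)/(3 + m)
Y = -19/9 (Y = 16*(-1/6) - 5*(-1/9) = -8/3 + 5/9 = -19/9 ≈ -2.1111)
S(q) = q*(1 - 2*q/5) (S(q) = (1 + ((-4 + 2)/(3 + 2))*q)*q = (1 + (-2/5)*q)*q = (1 + ((1/5)*(-2))*q)*q = (1 - 2*q/5)*q = q*(1 - 2*q/5))
-S(Y) = -(-19)*(5 - 2*(-19/9))/(5*9) = -(-19)*(5 + 38/9)/(5*9) = -(-19)*83/(5*9*9) = -1*(-1577/405) = 1577/405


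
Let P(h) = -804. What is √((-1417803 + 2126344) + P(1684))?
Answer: √707737 ≈ 841.27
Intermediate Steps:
√((-1417803 + 2126344) + P(1684)) = √((-1417803 + 2126344) - 804) = √(708541 - 804) = √707737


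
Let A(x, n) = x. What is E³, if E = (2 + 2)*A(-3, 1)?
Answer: -1728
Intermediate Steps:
E = -12 (E = (2 + 2)*(-3) = 4*(-3) = -12)
E³ = (-12)³ = -1728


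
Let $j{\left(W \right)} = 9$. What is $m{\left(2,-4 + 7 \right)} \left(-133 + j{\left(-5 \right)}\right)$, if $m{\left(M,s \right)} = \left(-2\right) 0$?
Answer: $0$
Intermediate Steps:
$m{\left(M,s \right)} = 0$
$m{\left(2,-4 + 7 \right)} \left(-133 + j{\left(-5 \right)}\right) = 0 \left(-133 + 9\right) = 0 \left(-124\right) = 0$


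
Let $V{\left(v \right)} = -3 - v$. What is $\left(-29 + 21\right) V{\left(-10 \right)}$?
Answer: $-56$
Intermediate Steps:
$\left(-29 + 21\right) V{\left(-10 \right)} = \left(-29 + 21\right) \left(-3 - -10\right) = - 8 \left(-3 + 10\right) = \left(-8\right) 7 = -56$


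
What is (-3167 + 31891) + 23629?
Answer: 52353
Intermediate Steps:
(-3167 + 31891) + 23629 = 28724 + 23629 = 52353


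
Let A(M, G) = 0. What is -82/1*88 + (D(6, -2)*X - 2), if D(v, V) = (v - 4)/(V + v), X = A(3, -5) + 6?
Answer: -7215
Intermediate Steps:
X = 6 (X = 0 + 6 = 6)
D(v, V) = (-4 + v)/(V + v)
-82/1*88 + (D(6, -2)*X - 2) = -82/1*88 + (((-4 + 6)/(-2 + 6))*6 - 2) = -82*1*88 + ((2/4)*6 - 2) = -82*88 + (((1/4)*2)*6 - 2) = -7216 + ((1/2)*6 - 2) = -7216 + (3 - 2) = -7216 + 1 = -7215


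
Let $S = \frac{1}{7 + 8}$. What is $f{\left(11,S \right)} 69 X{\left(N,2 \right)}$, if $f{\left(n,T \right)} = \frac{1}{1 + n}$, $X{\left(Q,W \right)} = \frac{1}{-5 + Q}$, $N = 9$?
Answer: $\frac{23}{16} \approx 1.4375$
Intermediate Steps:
$S = \frac{1}{15} \approx 0.066667$
$f{\left(11,S \right)} 69 X{\left(N,2 \right)} = \frac{\frac{1}{1 + 11} \cdot 69}{-5 + 9} = \frac{\frac{1}{12} \cdot 69}{4} = \frac{1}{12} \cdot 69 \cdot \frac{1}{4} = \frac{23}{4} \cdot \frac{1}{4} = \frac{23}{16}$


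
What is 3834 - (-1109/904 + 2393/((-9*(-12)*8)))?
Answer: 374170451/97632 ≈ 3832.5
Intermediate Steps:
3834 - (-1109/904 + 2393/((-9*(-12)*8))) = 3834 - (-1109*1/904 + 2393/((108*8))) = 3834 - (-1109/904 + 2393/864) = 3834 - 1*150637/97632 = 3834 - 150637/97632 = 374170451/97632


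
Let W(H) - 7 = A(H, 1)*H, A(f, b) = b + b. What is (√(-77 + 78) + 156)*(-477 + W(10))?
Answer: -70650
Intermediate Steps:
A(f, b) = 2*b
W(H) = 7 + 2*H (W(H) = 7 + (2*1)*H = 7 + 2*H)
(√(-77 + 78) + 156)*(-477 + W(10)) = (√(-77 + 78) + 156)*(-477 + (7 + 2*10)) = (√1 + 156)*(-477 + (7 + 20)) = (1 + 156)*(-477 + 27) = 157*(-450) = -70650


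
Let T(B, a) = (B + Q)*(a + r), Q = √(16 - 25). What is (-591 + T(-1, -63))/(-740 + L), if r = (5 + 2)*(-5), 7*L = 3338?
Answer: 3451/1842 + 343*I/307 ≈ 1.8735 + 1.1173*I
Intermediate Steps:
L = 3338/7 (L = (⅐)*3338 = 3338/7 ≈ 476.86)
Q = 3*I (Q = √(-9) = 3*I ≈ 3.0*I)
r = -35 (r = 7*(-5) = -35)
T(B, a) = (-35 + a)*(B + 3*I) (T(B, a) = (B + 3*I)*(a - 35) = (B + 3*I)*(-35 + a) = (-35 + a)*(B + 3*I))
(-591 + T(-1, -63))/(-740 + L) = (-591 + (-105*I - 35*(-1) - 1*(-63) + 3*I*(-63)))/(-740 + 3338/7) = (-591 + (-105*I + 35 + 63 - 189*I))/(-1842/7) = (-591 + (98 - 294*I))*(-7/1842) = (-493 - 294*I)*(-7/1842) = 3451/1842 + 343*I/307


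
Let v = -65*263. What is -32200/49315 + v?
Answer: -24087775/1409 ≈ -17096.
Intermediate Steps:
v = -17095
-32200/49315 + v = -32200/49315 - 17095 = -32200*1/49315 - 17095 = -920/1409 - 17095 = -24087775/1409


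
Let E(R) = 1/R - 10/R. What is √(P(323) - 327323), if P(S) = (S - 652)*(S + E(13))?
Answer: I*√73238217/13 ≈ 658.3*I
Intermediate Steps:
E(R) = -9/R (E(R) = 1/R - 10/R = -9/R)
P(S) = (-652 + S)*(-9/13 + S) (P(S) = (S - 652)*(S - 9/13) = (-652 + S)*(S - 9*1/13) = (-652 + S)*(S - 9/13) = (-652 + S)*(-9/13 + S))
√(P(323) - 327323) = √((5868/13 + 323² - 8485/13*323) - 327323) = √((5868/13 + 104329 - 2740655/13) - 327323) = √(-1378510/13 - 327323) = √(-5633709/13) = I*√73238217/13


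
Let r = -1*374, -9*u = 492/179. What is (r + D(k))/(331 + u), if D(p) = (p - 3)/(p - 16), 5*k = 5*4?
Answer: -803531/710332 ≈ -1.1312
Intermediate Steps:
u = -164/537 (u = -164/(3*179) = -⅑*492/179 = -164/537 ≈ -0.30540)
r = -374
k = 4 (k = (5*4)/5 = (⅕)*20 = 4)
D(p) = (-3 + p)/(-16 + p)
(r + D(k))/(331 + u) = (-374 + (-3 + 4)/(-16 + 4))/(331 - 164/537) = (-374 + 1/(-12))/(177583/537) = 537*(-374 - 1/12*1)/177583 = 537*(-374 - 1/12)/177583 = (537/177583)*(-4489/12) = -803531/710332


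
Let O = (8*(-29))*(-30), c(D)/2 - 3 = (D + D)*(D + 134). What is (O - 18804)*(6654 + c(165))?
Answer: -2416176000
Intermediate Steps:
c(D) = 6 + 4*D*(134 + D) (c(D) = 6 + 2*((D + D)*(D + 134)) = 6 + 2*((2*D)*(134 + D)) = 6 + 2*(2*D*(134 + D)) = 6 + 4*D*(134 + D))
O = 6960 (O = -232*(-30) = 6960)
(O - 18804)*(6654 + c(165)) = (6960 - 18804)*(6654 + (6 + 4*165**2 + 536*165)) = -11844*(6654 + (6 + 4*27225 + 88440)) = -11844*(6654 + (6 + 108900 + 88440)) = -11844*(6654 + 197346) = -11844*204000 = -2416176000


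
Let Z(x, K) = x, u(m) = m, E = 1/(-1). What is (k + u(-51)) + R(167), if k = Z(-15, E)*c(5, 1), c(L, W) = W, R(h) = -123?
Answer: -189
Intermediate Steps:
E = -1
k = -15 (k = -15*1 = -15)
(k + u(-51)) + R(167) = (-15 - 51) - 123 = -66 - 123 = -189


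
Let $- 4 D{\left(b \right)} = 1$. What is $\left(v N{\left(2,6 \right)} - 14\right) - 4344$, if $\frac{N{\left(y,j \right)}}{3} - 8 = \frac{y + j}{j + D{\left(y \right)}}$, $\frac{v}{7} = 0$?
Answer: $-4358$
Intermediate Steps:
$v = 0$ ($v = 7 \cdot 0 = 0$)
$D{\left(b \right)} = - \frac{1}{4}$ ($D{\left(b \right)} = \left(- \frac{1}{4}\right) 1 = - \frac{1}{4}$)
$N{\left(y,j \right)} = 24 + \frac{3 \left(j + y\right)}{- \frac{1}{4} + j}$ ($N{\left(y,j \right)} = 24 + 3 \frac{y + j}{j - \frac{1}{4}} = 24 + 3 \frac{j + y}{- \frac{1}{4} + j} = 24 + \frac{3 \left(j + y\right)}{- \frac{1}{4} + j}$)
$\left(v N{\left(2,6 \right)} - 14\right) - 4344 = \left(0 \frac{12 \left(-2 + 2 + 9 \cdot 6\right)}{-1 + 4 \cdot 6} - 14\right) - 4344 = \left(0 \frac{12 \left(-2 + 2 + 54\right)}{-1 + 24} - 14\right) - 4344 = \left(0 \cdot 12 \cdot \frac{1}{23} \cdot 54 - 14\right) - 4344 = \left(0 \cdot \frac{648}{23} - 14\right) - 4344 = \left(0 - 14\right) - 4344 = -14 - 4344 = -4358$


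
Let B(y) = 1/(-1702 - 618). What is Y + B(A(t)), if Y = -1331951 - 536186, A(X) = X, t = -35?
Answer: -4334077841/2320 ≈ -1.8681e+6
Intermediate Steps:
B(y) = -1/2320 (B(y) = 1/(-2320) = -1/2320)
Y = -1868137
Y + B(A(t)) = -1868137 - 1/2320 = -4334077841/2320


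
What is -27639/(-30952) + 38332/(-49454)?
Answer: 90203521/765350104 ≈ 0.11786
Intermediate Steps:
-27639/(-30952) + 38332/(-49454) = -27639*(-1/30952) + 38332*(-1/49454) = 27639/30952 - 19166/24727 = 90203521/765350104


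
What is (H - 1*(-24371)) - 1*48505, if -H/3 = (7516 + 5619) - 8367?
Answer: -38438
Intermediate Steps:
H = -14304 (H = -3*((7516 + 5619) - 8367) = -3*(13135 - 8367) = -3*4768 = -14304)
(H - 1*(-24371)) - 1*48505 = (-14304 - 1*(-24371)) - 1*48505 = (-14304 + 24371) - 48505 = 10067 - 48505 = -38438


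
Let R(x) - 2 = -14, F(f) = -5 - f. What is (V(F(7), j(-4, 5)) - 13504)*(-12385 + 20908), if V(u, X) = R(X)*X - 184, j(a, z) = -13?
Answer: -115333236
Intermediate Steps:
R(x) = -12 (R(x) = 2 - 14 = -12)
V(u, X) = -184 - 12*X (V(u, X) = -12*X - 184 = -184 - 12*X)
(V(F(7), j(-4, 5)) - 13504)*(-12385 + 20908) = ((-184 - 12*(-13)) - 13504)*(-12385 + 20908) = ((-184 + 156) - 13504)*8523 = (-28 - 13504)*8523 = -13532*8523 = -115333236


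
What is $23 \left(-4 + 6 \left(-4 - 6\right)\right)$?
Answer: $-1472$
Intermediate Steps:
$23 \left(-4 + 6 \left(-4 - 6\right)\right) = 23 \left(-4 + 6 \left(-10\right)\right) = 23 \left(-4 - 60\right) = 23 \left(-64\right) = -1472$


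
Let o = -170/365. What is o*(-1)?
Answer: 34/73 ≈ 0.46575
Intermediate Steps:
o = -34/73 (o = -170*1/365 = -34/73 ≈ -0.46575)
o*(-1) = -34/73*(-1) = 34/73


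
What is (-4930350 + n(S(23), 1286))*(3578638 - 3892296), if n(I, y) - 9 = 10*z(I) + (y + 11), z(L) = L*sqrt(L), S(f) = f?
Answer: 1546034082952 - 72141340*sqrt(23) ≈ 1.5457e+12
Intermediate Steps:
z(L) = L**(3/2)
n(I, y) = 20 + y + 10*I**(3/2) (n(I, y) = 9 + (10*I**(3/2) + (y + 11)) = 9 + (10*I**(3/2) + (11 + y)) = 9 + (11 + y + 10*I**(3/2)) = 20 + y + 10*I**(3/2))
(-4930350 + n(S(23), 1286))*(3578638 - 3892296) = (-4930350 + (20 + 1286 + 10*23**(3/2)))*(3578638 - 3892296) = (-4930350 + (20 + 1286 + 10*(23*sqrt(23))))*(-313658) = (-4930350 + (20 + 1286 + 230*sqrt(23)))*(-313658) = (-4930350 + (1306 + 230*sqrt(23)))*(-313658) = (-4929044 + 230*sqrt(23))*(-313658) = 1546034082952 - 72141340*sqrt(23)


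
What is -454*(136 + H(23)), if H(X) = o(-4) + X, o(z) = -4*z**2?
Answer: -43130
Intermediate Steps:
H(X) = -64 + X (H(X) = -4*(-4)**2 + X = -4*16 + X = -64 + X)
-454*(136 + H(23)) = -454*(136 + (-64 + 23)) = -454*(136 - 41) = -454*95 = -43130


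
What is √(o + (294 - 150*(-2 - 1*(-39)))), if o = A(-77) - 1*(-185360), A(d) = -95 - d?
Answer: √180086 ≈ 424.37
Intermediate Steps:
o = 185342 (o = (-95 - 1*(-77)) - 1*(-185360) = (-95 + 77) + 185360 = -18 + 185360 = 185342)
√(o + (294 - 150*(-2 - 1*(-39)))) = √(185342 + (294 - 150*(-2 - 1*(-39)))) = √(185342 + (294 - 150*(-2 + 39))) = √(185342 + (294 - 150*37)) = √(185342 + (294 - 5550)) = √(185342 - 5256) = √180086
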